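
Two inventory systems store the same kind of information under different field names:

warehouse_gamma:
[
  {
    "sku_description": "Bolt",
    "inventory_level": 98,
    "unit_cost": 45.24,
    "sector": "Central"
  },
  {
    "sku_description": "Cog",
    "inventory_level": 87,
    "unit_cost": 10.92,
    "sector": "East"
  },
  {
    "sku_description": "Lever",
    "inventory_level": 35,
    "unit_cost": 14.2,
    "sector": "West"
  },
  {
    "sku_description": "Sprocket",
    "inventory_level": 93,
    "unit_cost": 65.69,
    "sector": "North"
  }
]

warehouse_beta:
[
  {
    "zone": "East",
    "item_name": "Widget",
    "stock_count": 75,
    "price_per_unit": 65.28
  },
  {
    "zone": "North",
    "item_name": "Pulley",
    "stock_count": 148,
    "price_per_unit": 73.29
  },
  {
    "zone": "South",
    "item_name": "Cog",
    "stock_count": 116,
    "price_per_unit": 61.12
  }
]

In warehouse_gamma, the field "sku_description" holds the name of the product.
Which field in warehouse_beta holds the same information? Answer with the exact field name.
item_name

In warehouse_gamma, "sku_description" holds the name of the product.
The fields in warehouse_beta are: "zone", "item_name", "stock_count", "price_per_unit".
"item_name" is the match: the name refers to the same concept and its values are product-name strings (e.g. 'Cog', 'Pulley').
The other fields ("zone", "stock_count", "price_per_unit") hold different kinds of data.

So "sku_description" in warehouse_gamma corresponds to "item_name" in warehouse_beta.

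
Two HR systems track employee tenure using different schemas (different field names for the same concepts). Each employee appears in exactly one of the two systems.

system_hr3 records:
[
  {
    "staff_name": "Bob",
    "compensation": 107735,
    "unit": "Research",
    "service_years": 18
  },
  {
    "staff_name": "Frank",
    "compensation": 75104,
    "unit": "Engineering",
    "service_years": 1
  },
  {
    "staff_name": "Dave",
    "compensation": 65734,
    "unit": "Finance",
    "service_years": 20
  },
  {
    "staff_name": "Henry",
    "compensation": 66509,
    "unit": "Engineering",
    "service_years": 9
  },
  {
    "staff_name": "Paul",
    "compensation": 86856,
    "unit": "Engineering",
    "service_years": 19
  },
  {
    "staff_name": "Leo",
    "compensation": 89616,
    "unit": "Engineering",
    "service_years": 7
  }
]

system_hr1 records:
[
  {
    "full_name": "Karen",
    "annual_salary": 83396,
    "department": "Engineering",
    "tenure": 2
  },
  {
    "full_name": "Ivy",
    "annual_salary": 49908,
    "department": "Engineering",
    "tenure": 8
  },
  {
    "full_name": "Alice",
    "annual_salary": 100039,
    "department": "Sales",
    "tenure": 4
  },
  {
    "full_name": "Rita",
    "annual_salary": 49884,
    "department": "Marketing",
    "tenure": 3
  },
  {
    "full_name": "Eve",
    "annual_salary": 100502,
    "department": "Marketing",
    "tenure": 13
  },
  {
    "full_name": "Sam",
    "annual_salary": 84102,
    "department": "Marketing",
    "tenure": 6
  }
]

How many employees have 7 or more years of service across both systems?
7

Reconcile schemas: "service_years" (system_hr3) = "tenure" (system_hr1) = years of service

From system_hr3: 5 employees with >= 7 years
From system_hr1: 2 employees with >= 7 years

Total: 5 + 2 = 7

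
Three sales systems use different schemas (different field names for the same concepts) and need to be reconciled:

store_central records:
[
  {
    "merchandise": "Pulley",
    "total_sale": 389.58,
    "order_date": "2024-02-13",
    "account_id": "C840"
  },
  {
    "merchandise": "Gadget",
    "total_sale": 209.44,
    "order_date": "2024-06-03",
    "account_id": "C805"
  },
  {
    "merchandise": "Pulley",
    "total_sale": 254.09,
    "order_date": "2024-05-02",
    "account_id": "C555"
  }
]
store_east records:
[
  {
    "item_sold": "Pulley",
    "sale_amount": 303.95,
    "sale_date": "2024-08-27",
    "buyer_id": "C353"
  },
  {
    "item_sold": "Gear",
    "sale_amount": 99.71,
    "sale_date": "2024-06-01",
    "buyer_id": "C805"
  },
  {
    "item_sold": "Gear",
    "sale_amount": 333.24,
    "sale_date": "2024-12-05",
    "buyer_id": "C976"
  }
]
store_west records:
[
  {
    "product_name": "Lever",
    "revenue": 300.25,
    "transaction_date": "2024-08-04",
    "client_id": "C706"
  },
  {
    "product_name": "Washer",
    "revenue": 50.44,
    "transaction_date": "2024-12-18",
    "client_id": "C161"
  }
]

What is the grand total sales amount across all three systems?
1940.7

Schema reconciliation - all amount fields map to sale amount:

store_central (total_sale): 853.11
store_east (sale_amount): 736.9
store_west (revenue): 350.69

Grand total: 1940.7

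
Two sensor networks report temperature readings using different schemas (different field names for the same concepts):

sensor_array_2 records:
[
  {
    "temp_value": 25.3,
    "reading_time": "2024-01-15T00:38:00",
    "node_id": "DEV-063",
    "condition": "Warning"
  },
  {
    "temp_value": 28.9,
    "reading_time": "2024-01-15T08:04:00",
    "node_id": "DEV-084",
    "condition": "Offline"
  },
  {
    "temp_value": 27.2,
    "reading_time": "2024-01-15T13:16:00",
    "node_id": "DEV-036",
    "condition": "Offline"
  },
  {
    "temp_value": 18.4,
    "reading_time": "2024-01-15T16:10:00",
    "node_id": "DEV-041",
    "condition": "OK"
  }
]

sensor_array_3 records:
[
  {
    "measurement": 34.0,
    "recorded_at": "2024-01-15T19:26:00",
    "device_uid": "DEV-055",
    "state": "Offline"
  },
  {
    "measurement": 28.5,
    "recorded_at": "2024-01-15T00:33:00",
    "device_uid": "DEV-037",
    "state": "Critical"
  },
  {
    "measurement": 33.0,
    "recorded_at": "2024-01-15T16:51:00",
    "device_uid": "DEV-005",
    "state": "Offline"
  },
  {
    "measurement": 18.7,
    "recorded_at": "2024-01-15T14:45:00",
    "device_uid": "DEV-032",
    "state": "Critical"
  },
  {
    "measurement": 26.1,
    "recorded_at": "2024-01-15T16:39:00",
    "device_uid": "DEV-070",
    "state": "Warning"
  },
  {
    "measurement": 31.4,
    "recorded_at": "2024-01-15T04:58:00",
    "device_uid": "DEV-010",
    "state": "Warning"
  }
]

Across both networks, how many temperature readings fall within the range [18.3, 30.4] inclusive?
7

Schema mapping: "temp_value" (sensor_array_2) = "measurement" (sensor_array_3) = temperature

Readings in [18.3, 30.4] from sensor_array_2: 4
Readings in [18.3, 30.4] from sensor_array_3: 3

Total count: 4 + 3 = 7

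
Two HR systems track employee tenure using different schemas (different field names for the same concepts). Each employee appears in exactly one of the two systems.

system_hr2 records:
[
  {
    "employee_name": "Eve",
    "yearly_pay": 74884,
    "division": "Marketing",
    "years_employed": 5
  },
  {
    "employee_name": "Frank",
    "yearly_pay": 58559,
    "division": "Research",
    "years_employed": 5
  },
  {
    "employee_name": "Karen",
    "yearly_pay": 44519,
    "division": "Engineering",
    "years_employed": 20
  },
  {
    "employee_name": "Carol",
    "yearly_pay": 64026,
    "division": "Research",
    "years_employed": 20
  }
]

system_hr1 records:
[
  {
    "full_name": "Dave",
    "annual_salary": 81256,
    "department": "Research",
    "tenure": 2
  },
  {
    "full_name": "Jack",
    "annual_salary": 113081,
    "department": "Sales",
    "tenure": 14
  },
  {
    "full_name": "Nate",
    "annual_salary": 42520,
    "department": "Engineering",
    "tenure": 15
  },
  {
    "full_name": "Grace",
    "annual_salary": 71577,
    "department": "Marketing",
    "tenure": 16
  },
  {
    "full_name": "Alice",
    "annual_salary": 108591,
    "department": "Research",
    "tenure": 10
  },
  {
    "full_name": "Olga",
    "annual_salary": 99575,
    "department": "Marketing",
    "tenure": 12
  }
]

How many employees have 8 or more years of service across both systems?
7

Reconcile schemas: "years_employed" (system_hr2) = "tenure" (system_hr1) = years of service

From system_hr2: 2 employees with >= 8 years
From system_hr1: 5 employees with >= 8 years

Total: 2 + 5 = 7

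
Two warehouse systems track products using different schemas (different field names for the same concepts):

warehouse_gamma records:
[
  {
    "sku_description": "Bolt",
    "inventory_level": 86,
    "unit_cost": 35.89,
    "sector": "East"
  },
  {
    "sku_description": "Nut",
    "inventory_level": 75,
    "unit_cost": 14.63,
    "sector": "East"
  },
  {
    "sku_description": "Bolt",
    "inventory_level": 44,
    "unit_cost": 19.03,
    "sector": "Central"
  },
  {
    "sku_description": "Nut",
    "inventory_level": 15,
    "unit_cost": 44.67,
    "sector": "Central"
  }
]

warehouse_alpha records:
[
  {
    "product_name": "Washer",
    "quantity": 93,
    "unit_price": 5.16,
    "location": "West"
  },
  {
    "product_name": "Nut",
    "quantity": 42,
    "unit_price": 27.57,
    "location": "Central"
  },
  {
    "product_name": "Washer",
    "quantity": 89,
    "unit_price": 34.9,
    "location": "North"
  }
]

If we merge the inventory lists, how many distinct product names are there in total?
3

Schema mapping: "sku_description" (warehouse_gamma) = "product_name" (warehouse_alpha) = product name

Products in warehouse_gamma: ['Bolt', 'Nut']
Products in warehouse_alpha: ['Nut', 'Washer']

Union (unique products): ['Bolt', 'Nut', 'Washer']
Count: 3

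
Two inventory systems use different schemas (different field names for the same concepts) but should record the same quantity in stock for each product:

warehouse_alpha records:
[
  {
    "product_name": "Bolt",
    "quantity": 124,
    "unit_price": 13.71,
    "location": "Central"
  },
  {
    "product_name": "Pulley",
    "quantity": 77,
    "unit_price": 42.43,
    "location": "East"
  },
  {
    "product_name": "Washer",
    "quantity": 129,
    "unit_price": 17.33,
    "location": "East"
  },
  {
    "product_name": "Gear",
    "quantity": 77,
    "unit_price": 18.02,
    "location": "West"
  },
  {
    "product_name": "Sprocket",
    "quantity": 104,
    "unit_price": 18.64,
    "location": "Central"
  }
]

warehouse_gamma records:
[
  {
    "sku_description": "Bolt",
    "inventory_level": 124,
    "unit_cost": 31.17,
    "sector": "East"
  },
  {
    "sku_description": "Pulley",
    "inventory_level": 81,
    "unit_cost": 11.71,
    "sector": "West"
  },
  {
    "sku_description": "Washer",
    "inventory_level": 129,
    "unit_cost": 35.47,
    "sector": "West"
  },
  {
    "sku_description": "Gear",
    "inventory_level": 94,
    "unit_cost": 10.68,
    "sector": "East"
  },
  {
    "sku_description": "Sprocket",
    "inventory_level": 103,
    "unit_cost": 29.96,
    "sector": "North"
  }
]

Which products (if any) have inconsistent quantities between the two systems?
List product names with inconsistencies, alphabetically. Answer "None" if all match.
Gear, Pulley, Sprocket

Schema mappings:
- "product_name" (warehouse_alpha) = "sku_description" (warehouse_gamma) = product name
- "quantity" (warehouse_alpha) = "inventory_level" (warehouse_gamma) = quantity

Comparison:
  Bolt: 124 vs 124 - MATCH
  Pulley: 77 vs 81 - MISMATCH
  Washer: 129 vs 129 - MATCH
  Gear: 77 vs 94 - MISMATCH
  Sprocket: 104 vs 103 - MISMATCH

Products with inconsistencies: Gear, Pulley, Sprocket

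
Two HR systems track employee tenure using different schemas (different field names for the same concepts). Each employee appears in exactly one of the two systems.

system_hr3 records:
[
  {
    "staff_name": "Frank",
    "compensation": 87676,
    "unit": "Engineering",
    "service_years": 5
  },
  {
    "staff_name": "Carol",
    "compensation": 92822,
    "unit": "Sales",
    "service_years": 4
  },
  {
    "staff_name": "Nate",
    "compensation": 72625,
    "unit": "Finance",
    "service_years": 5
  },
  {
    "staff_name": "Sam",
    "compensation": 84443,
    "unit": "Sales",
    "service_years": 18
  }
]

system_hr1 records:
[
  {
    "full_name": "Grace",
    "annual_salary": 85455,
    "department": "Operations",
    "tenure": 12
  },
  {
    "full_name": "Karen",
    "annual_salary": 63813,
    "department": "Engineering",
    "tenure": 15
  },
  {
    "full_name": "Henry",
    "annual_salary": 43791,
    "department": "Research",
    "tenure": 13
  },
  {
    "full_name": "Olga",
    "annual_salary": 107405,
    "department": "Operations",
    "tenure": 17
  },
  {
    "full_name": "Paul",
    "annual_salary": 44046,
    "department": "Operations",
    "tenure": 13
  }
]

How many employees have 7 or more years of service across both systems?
6

Reconcile schemas: "service_years" (system_hr3) = "tenure" (system_hr1) = years of service

From system_hr3: 1 employees with >= 7 years
From system_hr1: 5 employees with >= 7 years

Total: 1 + 5 = 6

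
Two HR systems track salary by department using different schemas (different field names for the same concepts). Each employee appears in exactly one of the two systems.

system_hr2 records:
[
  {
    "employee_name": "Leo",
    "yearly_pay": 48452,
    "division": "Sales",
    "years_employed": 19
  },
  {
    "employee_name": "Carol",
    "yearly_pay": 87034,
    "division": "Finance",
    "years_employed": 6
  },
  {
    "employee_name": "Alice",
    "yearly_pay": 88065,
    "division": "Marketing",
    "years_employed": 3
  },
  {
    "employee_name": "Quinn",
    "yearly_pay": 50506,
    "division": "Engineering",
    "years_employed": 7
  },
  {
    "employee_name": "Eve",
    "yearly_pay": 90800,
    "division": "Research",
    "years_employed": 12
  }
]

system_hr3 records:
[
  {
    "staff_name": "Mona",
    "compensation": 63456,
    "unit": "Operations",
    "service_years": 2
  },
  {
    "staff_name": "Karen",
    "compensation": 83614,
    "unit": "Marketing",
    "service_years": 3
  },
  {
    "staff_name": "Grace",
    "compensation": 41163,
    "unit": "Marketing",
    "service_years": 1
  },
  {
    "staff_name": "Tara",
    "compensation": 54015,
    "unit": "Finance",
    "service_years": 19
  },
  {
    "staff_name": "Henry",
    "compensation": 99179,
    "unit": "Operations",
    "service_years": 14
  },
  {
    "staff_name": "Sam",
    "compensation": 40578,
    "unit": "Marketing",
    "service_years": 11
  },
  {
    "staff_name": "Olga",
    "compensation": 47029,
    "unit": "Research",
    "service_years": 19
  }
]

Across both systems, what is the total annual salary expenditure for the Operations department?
162635

Schema mappings:
- "division" (system_hr2) = "unit" (system_hr3) = department
- "yearly_pay" (system_hr2) = "compensation" (system_hr3) = salary

Operations salaries from system_hr2: 0
Operations salaries from system_hr3: 162635

Total: 0 + 162635 = 162635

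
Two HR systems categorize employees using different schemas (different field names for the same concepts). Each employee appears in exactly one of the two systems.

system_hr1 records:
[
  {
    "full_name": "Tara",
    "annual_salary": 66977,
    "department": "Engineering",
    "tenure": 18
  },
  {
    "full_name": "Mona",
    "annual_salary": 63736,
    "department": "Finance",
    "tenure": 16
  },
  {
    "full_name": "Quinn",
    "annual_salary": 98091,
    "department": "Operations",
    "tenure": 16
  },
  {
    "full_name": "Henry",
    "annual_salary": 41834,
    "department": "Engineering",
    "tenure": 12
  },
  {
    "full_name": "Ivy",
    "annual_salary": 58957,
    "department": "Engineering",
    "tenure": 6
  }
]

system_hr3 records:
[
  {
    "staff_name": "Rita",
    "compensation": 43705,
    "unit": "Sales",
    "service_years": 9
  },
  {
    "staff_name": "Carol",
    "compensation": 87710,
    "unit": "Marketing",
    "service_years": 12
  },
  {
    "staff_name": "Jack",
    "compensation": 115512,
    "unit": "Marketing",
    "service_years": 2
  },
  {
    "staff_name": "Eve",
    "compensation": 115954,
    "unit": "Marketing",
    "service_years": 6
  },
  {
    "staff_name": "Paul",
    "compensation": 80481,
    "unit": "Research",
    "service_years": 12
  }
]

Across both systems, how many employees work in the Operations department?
1

Schema mapping: "department" (system_hr1) = "unit" (system_hr3) = department

Operations employees in system_hr1: 1
Operations employees in system_hr3: 0

Total in Operations: 1 + 0 = 1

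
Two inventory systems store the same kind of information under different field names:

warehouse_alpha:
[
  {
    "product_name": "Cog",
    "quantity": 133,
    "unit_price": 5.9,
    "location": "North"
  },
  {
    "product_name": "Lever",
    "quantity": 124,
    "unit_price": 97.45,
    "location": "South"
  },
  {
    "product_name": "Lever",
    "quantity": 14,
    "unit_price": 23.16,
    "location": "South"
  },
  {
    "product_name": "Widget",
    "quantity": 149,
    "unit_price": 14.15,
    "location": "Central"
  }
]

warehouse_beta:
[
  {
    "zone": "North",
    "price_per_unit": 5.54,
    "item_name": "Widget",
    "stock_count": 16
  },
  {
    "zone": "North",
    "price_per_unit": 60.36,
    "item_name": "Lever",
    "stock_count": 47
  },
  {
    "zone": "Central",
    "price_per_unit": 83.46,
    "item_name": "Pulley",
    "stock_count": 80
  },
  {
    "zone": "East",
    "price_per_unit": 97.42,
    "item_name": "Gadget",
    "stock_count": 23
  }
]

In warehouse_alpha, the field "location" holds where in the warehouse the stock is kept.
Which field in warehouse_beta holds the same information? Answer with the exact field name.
zone

In warehouse_alpha, "location" holds where in the warehouse the stock is kept.
The fields in warehouse_beta are: "zone", "price_per_unit", "item_name", "stock_count".
"zone" is the match: the name refers to the same concept and its values are area labels (e.g. 'Central', 'East').
The other fields ("price_per_unit", "item_name", "stock_count") hold different kinds of data.

So "location" in warehouse_alpha corresponds to "zone" in warehouse_beta.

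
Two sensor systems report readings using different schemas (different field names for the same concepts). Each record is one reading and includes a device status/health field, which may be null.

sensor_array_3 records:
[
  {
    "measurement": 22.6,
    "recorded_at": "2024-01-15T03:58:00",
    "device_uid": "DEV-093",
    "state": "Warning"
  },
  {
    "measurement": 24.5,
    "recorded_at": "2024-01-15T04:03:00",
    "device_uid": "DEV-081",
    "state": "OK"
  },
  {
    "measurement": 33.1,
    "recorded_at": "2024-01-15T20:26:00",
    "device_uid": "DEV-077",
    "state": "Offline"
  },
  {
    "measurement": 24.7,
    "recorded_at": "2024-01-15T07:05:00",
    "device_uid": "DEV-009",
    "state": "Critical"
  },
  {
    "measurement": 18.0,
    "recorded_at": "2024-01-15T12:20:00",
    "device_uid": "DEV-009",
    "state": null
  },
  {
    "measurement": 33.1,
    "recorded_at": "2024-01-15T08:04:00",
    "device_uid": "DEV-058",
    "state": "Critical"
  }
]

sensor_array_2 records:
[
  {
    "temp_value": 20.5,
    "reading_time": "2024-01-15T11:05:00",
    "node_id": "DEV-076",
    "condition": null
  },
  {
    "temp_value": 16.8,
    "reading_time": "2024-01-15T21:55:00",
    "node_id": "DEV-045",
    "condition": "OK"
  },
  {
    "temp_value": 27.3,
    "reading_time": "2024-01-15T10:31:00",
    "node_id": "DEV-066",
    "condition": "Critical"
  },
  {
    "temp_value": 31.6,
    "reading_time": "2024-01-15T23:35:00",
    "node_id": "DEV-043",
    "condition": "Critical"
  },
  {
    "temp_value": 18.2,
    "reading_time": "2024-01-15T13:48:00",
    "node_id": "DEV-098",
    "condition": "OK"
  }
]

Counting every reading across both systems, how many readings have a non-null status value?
9

Schema mapping: "state" (sensor_array_3) = "condition" (sensor_array_2) = status

Non-null in sensor_array_3: 5
Non-null in sensor_array_2: 4

Total non-null: 5 + 4 = 9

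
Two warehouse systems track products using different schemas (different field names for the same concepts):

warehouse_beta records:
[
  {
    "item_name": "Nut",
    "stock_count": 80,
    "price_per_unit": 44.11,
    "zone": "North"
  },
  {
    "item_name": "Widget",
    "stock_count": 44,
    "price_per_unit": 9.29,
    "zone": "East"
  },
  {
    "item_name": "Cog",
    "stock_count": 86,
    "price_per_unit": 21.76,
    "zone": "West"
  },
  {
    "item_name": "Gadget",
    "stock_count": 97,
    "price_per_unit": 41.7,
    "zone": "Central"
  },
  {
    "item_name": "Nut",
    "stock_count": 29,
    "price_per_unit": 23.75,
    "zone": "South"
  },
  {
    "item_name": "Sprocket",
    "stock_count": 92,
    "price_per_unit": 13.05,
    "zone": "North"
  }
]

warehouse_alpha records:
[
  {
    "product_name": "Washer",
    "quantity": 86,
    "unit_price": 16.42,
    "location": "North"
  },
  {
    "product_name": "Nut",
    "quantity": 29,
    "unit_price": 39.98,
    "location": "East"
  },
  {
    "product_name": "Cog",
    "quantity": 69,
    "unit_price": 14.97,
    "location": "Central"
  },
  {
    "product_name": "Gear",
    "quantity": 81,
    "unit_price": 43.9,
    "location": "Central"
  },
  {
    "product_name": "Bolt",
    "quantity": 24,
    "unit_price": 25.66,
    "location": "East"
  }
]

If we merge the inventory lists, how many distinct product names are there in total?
8

Schema mapping: "item_name" (warehouse_beta) = "product_name" (warehouse_alpha) = product name

Products in warehouse_beta: ['Cog', 'Gadget', 'Nut', 'Sprocket', 'Widget']
Products in warehouse_alpha: ['Bolt', 'Cog', 'Gear', 'Nut', 'Washer']

Union (unique products): ['Bolt', 'Cog', 'Gadget', 'Gear', 'Nut', 'Sprocket', 'Washer', 'Widget']
Count: 8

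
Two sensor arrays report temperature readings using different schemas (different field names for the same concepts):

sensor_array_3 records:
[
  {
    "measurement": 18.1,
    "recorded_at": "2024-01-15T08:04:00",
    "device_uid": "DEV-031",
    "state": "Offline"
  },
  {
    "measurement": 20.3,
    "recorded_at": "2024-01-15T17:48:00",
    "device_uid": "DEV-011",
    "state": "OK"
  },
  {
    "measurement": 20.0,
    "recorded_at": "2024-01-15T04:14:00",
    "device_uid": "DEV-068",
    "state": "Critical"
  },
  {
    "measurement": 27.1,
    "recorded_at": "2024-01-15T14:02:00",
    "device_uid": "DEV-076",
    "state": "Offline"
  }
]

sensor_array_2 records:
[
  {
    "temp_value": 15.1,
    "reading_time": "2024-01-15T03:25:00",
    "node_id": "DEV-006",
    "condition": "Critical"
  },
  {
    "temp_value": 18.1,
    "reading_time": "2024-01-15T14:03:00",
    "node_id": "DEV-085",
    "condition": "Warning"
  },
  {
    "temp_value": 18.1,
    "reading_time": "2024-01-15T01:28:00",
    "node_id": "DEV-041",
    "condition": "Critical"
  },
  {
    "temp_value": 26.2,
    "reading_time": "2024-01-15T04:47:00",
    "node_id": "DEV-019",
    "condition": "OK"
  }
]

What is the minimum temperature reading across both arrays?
15.1

Schema mapping: "measurement" (sensor_array_3) = "temp_value" (sensor_array_2) = temperature reading

Minimum in sensor_array_3: 18.1
Minimum in sensor_array_2: 15.1

Overall minimum: min(18.1, 15.1) = 15.1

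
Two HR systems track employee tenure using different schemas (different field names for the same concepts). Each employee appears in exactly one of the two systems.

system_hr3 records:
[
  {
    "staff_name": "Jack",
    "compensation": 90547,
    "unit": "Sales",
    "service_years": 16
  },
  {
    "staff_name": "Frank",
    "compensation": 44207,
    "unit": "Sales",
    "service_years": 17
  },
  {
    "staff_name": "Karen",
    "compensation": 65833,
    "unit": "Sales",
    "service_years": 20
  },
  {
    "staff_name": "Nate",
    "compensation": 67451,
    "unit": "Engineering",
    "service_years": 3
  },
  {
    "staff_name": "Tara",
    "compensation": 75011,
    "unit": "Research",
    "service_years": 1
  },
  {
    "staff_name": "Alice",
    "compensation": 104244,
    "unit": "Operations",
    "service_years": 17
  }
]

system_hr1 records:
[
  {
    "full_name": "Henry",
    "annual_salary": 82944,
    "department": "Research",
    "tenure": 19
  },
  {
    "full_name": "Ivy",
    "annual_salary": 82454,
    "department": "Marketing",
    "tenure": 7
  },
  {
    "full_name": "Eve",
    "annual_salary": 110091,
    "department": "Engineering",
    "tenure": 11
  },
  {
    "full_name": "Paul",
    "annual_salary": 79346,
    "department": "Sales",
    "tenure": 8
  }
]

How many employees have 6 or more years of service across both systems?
8

Reconcile schemas: "service_years" (system_hr3) = "tenure" (system_hr1) = years of service

From system_hr3: 4 employees with >= 6 years
From system_hr1: 4 employees with >= 6 years

Total: 4 + 4 = 8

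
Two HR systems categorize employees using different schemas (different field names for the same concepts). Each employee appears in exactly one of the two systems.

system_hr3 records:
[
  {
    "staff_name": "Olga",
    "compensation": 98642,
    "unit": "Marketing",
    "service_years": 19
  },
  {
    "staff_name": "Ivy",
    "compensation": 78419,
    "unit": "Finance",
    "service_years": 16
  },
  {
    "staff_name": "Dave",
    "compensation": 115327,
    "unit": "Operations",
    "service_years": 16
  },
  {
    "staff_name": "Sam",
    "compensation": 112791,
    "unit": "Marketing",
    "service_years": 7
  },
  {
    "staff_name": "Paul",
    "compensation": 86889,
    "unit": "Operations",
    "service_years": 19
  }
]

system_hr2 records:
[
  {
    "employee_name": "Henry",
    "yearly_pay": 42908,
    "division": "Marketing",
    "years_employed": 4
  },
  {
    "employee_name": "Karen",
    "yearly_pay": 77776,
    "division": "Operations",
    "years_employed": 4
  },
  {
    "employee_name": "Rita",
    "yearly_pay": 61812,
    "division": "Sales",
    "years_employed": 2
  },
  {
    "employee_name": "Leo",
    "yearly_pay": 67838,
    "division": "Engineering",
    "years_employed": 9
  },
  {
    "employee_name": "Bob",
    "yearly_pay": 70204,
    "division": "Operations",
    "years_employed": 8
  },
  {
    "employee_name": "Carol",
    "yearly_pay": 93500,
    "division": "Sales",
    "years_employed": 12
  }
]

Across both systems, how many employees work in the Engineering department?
1

Schema mapping: "unit" (system_hr3) = "division" (system_hr2) = department

Engineering employees in system_hr3: 0
Engineering employees in system_hr2: 1

Total in Engineering: 0 + 1 = 1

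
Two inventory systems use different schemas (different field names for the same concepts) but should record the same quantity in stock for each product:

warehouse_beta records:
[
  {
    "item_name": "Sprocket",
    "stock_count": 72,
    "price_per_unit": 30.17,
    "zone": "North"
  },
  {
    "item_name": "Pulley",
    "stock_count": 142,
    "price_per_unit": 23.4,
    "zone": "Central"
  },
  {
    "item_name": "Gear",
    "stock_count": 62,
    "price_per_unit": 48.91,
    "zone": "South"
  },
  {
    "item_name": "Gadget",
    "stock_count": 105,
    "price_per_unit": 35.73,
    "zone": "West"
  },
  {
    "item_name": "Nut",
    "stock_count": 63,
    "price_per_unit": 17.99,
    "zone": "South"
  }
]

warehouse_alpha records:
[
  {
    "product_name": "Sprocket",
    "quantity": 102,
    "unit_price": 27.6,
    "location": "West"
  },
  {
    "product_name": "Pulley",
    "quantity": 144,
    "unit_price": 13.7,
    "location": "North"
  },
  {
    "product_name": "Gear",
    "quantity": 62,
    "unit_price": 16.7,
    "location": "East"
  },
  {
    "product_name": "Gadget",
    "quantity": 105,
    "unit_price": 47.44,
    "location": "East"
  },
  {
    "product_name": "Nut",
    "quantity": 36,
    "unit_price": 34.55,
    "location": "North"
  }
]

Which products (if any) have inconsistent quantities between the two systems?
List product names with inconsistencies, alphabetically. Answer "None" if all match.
Nut, Pulley, Sprocket

Schema mappings:
- "item_name" (warehouse_beta) = "product_name" (warehouse_alpha) = product name
- "stock_count" (warehouse_beta) = "quantity" (warehouse_alpha) = quantity

Comparison:
  Sprocket: 72 vs 102 - MISMATCH
  Pulley: 142 vs 144 - MISMATCH
  Gear: 62 vs 62 - MATCH
  Gadget: 105 vs 105 - MATCH
  Nut: 63 vs 36 - MISMATCH

Products with inconsistencies: Nut, Pulley, Sprocket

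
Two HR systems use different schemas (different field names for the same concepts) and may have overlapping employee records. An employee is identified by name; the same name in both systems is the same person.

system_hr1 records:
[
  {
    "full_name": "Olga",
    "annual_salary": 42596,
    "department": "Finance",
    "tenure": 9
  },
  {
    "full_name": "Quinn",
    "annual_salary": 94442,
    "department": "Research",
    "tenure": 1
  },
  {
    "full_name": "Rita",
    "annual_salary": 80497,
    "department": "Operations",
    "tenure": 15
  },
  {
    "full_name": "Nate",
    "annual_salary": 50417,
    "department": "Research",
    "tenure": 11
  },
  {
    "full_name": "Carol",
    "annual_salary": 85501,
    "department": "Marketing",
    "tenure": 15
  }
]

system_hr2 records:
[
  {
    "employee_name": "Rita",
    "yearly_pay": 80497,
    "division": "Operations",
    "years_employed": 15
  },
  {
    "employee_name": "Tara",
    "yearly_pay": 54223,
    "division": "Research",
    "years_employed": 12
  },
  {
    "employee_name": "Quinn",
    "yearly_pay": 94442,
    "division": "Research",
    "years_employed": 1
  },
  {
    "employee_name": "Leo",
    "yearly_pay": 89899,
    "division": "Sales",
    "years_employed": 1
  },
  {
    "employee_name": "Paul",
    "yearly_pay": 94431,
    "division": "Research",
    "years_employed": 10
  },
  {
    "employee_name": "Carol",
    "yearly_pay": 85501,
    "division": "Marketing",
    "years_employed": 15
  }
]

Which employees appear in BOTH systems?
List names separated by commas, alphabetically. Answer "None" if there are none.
Carol, Quinn, Rita

Schema mapping: "full_name" (system_hr1) = "employee_name" (system_hr2) = employee name

Names in system_hr1: ['Carol', 'Nate', 'Olga', 'Quinn', 'Rita']
Names in system_hr2: ['Carol', 'Leo', 'Paul', 'Quinn', 'Rita', 'Tara']

Intersection: ['Carol', 'Quinn', 'Rita']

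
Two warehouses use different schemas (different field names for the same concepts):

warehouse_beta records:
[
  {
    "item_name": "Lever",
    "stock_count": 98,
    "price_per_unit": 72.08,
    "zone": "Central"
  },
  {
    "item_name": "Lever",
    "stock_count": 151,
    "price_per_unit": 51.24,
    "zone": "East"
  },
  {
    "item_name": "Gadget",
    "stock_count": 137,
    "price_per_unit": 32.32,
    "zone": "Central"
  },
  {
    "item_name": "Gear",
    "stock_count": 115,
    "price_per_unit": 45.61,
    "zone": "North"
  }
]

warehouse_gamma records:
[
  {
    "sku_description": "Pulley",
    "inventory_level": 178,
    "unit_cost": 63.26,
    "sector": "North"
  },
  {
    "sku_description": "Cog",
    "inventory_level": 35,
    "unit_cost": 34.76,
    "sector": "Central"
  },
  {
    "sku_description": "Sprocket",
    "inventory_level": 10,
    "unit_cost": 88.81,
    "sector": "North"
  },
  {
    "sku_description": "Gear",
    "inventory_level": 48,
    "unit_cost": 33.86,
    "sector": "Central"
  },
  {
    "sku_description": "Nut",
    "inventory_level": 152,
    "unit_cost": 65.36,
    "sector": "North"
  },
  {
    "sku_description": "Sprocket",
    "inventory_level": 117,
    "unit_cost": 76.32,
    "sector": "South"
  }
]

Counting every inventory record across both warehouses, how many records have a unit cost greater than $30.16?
10

Schema mapping: "price_per_unit" (warehouse_beta) = "unit_cost" (warehouse_gamma) = unit cost

Records > $30.16 in warehouse_beta: 4
Records > $30.16 in warehouse_gamma: 6

Total count: 4 + 6 = 10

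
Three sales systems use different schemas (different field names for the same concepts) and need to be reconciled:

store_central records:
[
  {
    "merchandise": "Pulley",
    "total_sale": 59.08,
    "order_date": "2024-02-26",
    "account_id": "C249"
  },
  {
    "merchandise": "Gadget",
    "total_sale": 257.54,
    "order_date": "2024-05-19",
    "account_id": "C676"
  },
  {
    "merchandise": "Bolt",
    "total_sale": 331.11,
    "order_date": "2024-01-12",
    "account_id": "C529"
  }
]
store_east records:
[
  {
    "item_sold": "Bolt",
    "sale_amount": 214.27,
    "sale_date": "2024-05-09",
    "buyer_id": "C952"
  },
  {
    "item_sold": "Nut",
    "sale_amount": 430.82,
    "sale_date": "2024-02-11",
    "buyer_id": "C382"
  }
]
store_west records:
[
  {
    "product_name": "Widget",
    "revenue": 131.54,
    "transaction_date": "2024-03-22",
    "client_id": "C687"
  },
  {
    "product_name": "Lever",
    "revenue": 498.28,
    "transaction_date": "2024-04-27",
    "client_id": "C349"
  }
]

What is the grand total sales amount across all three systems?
1922.64

Schema reconciliation - all amount fields map to sale amount:

store_central (total_sale): 647.73
store_east (sale_amount): 645.09
store_west (revenue): 629.82

Grand total: 1922.64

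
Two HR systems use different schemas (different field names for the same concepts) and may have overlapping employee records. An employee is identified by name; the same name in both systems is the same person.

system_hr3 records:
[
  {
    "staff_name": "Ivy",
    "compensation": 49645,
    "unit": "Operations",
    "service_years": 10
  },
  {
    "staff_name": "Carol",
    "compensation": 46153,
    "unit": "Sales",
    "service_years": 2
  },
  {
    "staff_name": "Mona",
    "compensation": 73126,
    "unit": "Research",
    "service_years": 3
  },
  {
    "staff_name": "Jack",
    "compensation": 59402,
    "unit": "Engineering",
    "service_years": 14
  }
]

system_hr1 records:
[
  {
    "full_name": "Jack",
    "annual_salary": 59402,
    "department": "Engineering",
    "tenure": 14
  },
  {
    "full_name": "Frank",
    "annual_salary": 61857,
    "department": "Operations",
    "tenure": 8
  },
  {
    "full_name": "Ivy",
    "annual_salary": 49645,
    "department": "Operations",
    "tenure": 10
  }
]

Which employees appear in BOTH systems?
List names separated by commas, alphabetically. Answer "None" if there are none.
Ivy, Jack

Schema mapping: "staff_name" (system_hr3) = "full_name" (system_hr1) = employee name

Names in system_hr3: ['Carol', 'Ivy', 'Jack', 'Mona']
Names in system_hr1: ['Frank', 'Ivy', 'Jack']

Intersection: ['Ivy', 'Jack']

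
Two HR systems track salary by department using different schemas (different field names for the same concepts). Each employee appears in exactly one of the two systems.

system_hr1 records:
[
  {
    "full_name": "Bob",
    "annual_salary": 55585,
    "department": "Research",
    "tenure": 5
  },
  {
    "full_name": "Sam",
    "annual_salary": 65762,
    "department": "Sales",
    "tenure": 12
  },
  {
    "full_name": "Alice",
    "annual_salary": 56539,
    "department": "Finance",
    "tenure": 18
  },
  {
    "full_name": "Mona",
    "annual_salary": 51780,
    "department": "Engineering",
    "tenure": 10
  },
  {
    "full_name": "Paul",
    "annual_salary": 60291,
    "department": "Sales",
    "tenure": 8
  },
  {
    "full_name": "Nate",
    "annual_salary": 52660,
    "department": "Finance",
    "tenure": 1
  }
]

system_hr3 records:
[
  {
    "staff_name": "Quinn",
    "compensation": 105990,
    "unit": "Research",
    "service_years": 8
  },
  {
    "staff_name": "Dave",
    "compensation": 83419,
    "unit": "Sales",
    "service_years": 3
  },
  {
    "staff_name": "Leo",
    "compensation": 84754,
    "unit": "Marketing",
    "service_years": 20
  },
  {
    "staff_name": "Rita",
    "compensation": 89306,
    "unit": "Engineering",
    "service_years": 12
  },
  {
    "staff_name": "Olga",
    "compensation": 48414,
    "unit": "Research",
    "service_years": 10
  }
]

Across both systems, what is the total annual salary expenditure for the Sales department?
209472

Schema mappings:
- "department" (system_hr1) = "unit" (system_hr3) = department
- "annual_salary" (system_hr1) = "compensation" (system_hr3) = salary

Sales salaries from system_hr1: 126053
Sales salaries from system_hr3: 83419

Total: 126053 + 83419 = 209472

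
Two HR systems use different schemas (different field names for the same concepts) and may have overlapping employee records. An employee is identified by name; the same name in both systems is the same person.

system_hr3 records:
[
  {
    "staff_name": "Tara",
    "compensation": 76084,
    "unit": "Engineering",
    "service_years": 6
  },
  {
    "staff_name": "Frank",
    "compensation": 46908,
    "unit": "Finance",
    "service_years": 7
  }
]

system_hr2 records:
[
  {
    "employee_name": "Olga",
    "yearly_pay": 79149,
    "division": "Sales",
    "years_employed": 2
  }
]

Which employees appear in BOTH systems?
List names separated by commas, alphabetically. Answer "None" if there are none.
None

Schema mapping: "staff_name" (system_hr3) = "employee_name" (system_hr2) = employee name

Names in system_hr3: ['Frank', 'Tara']
Names in system_hr2: ['Olga']

Intersection: None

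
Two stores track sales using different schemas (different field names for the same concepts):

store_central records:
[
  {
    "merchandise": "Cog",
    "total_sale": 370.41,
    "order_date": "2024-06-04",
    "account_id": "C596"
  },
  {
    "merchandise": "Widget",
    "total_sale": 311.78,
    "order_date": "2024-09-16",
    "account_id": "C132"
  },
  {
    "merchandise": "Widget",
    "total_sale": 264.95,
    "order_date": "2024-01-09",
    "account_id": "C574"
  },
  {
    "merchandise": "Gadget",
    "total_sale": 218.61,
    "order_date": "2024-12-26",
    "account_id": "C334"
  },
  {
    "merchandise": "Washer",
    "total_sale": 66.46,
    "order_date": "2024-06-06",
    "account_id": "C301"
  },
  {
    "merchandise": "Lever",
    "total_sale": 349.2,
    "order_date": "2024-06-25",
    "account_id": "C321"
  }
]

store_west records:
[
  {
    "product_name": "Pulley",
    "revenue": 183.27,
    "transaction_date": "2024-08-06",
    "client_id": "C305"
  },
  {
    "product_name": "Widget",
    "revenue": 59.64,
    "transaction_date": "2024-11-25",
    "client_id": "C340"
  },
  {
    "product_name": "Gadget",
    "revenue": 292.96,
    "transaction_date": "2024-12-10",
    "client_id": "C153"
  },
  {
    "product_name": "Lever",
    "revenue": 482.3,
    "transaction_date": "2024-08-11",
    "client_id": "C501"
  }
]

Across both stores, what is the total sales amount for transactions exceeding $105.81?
2473.48

Schema mapping: "total_sale" (store_central) = "revenue" (store_west) = sale amount

Sum of sales > $105.81 in store_central: 1514.95
Sum of sales > $105.81 in store_west: 958.53

Total: 1514.95 + 958.53 = 2473.48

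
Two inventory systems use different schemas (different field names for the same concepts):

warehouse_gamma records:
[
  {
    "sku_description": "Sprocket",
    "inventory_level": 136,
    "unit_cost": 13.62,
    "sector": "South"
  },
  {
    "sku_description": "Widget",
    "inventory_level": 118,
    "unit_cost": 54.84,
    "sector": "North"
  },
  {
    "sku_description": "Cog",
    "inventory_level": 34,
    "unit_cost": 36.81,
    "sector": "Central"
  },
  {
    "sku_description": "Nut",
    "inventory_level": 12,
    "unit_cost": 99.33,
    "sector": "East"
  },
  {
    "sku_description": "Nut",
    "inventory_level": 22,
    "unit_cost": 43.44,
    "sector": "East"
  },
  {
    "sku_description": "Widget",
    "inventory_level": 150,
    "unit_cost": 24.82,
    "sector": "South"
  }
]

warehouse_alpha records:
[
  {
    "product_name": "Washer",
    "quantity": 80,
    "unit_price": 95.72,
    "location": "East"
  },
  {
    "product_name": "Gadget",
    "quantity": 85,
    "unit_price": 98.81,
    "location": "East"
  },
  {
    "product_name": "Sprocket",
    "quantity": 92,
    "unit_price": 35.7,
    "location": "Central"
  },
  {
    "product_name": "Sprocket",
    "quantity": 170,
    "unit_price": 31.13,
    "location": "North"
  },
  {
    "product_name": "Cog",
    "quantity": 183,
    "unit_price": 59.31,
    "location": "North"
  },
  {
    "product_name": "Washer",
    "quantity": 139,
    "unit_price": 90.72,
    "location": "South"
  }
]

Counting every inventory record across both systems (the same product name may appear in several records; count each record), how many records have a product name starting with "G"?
1

Schema mapping: "sku_description" (warehouse_gamma) = "product_name" (warehouse_alpha) = product name

Records with product name starting with "G" in warehouse_gamma: 0
Records with product name starting with "G" in warehouse_alpha: 1

Total: 0 + 1 = 1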